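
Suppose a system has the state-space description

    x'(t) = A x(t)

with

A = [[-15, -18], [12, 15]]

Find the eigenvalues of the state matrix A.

det(sI - A) = s^2 - (tr A)s + det A, with tr A = (-15) + 15 = 0 and det A = (-15)·15 - (-18)·12 = -225 - (-216) = -9.
So p(s) = det(sI - A) = s^2 - 9.
Factor s^2 - 9: two numbers with sum 0 and product -9 are 3 and -3, so s^2 - 9 = (s - 3)(s + 3).
Hence p(s) = (s - 3) (s + 3), with roots -3, 3.
At least one eigenvalue has non-negative real part, so the system is not asymptotically stable.

-3, 3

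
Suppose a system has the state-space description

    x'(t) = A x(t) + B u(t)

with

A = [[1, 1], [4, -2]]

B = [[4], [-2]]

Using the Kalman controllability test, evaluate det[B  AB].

84

AB = [[2], [20]]
Controllability matrix C = [B  AB] = [[4, 2], [-2, 20]]
det(C) = 4·20 - 2·(-2) = 80 - (-4) = 84
Since det(C) ≠ 0, rank(C) = 2 and the system is completely controllable.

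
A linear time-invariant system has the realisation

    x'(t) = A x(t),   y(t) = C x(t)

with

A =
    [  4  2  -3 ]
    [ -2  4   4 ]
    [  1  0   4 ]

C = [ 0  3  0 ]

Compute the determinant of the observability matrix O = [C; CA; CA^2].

CA = [[-6, 12, 12]]
CA^2 = [[-36, 36, 114]]
Observability matrix O = [C; CA; CA^2] = [[0, 3, 0], [-6, 12, 12], [-36, 36, 114]]
Expanding along the first row, det(O) = 0·(12·114 - 12·36) - 3·((-6)·114 - 12·(-36)) + 0·((-6)·36 - 12·(-36)) = 0·936 - 3·(-252) + 0·216 = 756
Since det(O) ≠ 0, rank(O) = 3 and the system is completely observable.

756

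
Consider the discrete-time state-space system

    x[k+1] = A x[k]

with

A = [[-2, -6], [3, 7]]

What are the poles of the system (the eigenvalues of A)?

det(zI - A) = z^2 - (tr A)z + det A, with tr A = (-2) + 7 = 5 and det A = (-2)·7 - (-6)·3 = -14 - (-18) = 4.
So p(z) = det(zI - A) = z^2 - 5z + 4.
Factor z^2 - 5z + 4: two numbers with sum 5 and product 4 are 4 and 1, so z^2 - 5z + 4 = (z - 4)(z - 1).
Hence p(z) = (z - 4) (z - 1), with roots 1, 4.

1, 4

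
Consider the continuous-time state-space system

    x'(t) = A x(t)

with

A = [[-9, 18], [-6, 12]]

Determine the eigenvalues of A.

0, 3

det(sI - A) = s^2 - (tr A)s + det A, with tr A = (-9) + 12 = 3 and det A = (-9)·12 - 18·(-6) = -108 - (-108) = 0.
So p(s) = det(sI - A) = s^2 - 3s.
Factor s^2 - 3s: two numbers with sum 3 and product 0 are 3 and 0, so s^2 - 3s = s(s - 3).
Hence p(s) = s (s - 3), with roots 0, 3.
At least one eigenvalue has non-negative real part, so the system is not asymptotically stable.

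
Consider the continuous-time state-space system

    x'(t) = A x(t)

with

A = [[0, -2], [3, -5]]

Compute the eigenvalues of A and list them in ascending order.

det(sI - A) = s^2 - (tr A)s + det A, with tr A = 0 + (-5) = -5 and det A = 0·(-5) - (-2)·3 = 0 - (-6) = 6.
So p(s) = det(sI - A) = s^2 + 5s + 6.
Factor s^2 + 5s + 6: two numbers with sum -5 and product 6 are -2 and -3, so s^2 + 5s + 6 = (s + 2)(s + 3).
Hence p(s) = (s + 2) (s + 3), with roots -3, -2.
All eigenvalues have negative real part, so the system is asymptotically stable.

-3, -2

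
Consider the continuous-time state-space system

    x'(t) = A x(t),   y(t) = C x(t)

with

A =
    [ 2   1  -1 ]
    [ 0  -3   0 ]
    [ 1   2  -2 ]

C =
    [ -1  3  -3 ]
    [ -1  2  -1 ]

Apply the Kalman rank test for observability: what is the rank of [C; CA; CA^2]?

3

CA = [[-5, -16, 7], [-3, -9, 3]]
CA^2 = [[-3, 57, -9], [-3, 30, -3]]
Observability matrix O = [C; CA; CA^2] = [[-1, 3, -3], [-1, 2, -1], [-5, -16, 7], [-3, -9, 3], [-3, 57, -9], [-3, 30, -3]]
Take the 3×3 submatrix of O formed by rows 1, 2, 3: [[-1, 3, -3], [-1, 2, -1], [-5, -16, 7]]. Its determinant is (-1)·(2·7 - (-1)·(-16)) - 3·((-1)·7 - (-1)·(-5)) + (-3)·((-1)·(-16) - 2·(-5)) = (-1)·(-2) - 3·(-12) + (-3)·26 = -40 ≠ 0.
So rank(O) ≥ 3; since O has 3 columns, rank(O) = 3.
rank(O) = 3 = n, so the pair (A, C) is completely observable.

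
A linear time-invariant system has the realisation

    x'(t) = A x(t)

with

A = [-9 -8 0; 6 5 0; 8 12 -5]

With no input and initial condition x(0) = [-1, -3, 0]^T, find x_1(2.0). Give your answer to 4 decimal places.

1.9904

det(sI - A) = s^3 - (tr A)s^2 + (M11 + M22 + M33)s - det A, where Mii is the 2×2 principal minor of A obtained by deleting row i and column i.
tr A = (-9) + 5 + (-5) = -9; M11 = 5·(-5) - 0·12 = -25 - 0 = -25; M22 = (-9)·(-5) - 0·8 = 45 - 0 = 45; M33 = (-9)·5 - (-8)·6 = -45 - (-48) = 3; sum of minors = 23.
det A = (-9)·(5·(-5) - 0·12) - (-8)·(6·(-5) - 0·8) + 0·(6·12 - 5·8) = (-9)·(-25) - (-8)·(-30) + 0·32 = -15.
So p(s) = det(sI - A) = s^3 + 9s^2 + 23s + 15.
Rational-root test: any integer root divides 15. Testing small divisors, s = -1 works: p(-1) = -1 + 9 + (-23) + 15 = 0, so (s + 1) is a factor.
Dividing, p(s) = (s + 1)(s^2 + 8s + 15).
Factor s^2 + 8s + 15: two numbers with sum -8 and product 15 are -3 and -5, so s^2 + 8s + 15 = (s + 3)(s + 5).
Hence p(s) = (s + 1) (s + 3) (s + 5), with roots -5, -3, -1.
The eigenvalues -5, -3, -1 are distinct and real, so A is diagonalisable and x(t) = e^{At} x(0) = V diag(e^{λ_i t}) V^{-1} x(0), where the columns of V are the eigenvectors.
λ = -5: A - (-5)I = [[-4, -8, 0], [6, 10, 0], [8, 12, 0]]. v must be orthogonal to every row; (row 1) × (row 2) = [0, 0, 8], so take v_1 = [0, 0, 1]^T.
λ = -3: A - (-3)I = [[-6, -8, 0], [6, 8, 0], [8, 12, -2]]. v must be orthogonal to every row; (row 1) × (row 3) = [16, -12, -8], so take v_2 = [-4, 3, 2]^T.
λ = -1: A - (-1)I = [[-8, -8, 0], [6, 6, 0], [8, 12, -4]]. v must be orthogonal to every row; (row 1) × (row 3) = [32, -32, -32], so take v_3 = [-1, 1, 1]^T.
V = [v_1 v_2 v_3] = [[0, -4, -1], [0, 3, 1], [1, 2, 1]] has det V = -1, so V^{-1} = adj(V)/det V = [[-1, -2, 1], [-1, -1, 0], [3, 4, 0]].
Modal coordinates z(0) = V^{-1} x(0): (-1)·(-1) + (-2)·(-3) + 1·0 = 7; (-1)·(-1) + (-1)·(-3) + 0·0 = 4; 3·(-1) + 4·(-3) + 0·0 = -15; so z(0) = [7, 4, -15]^T.
x_1(t) = Σ_i (v_i)_1 · z_i(0) · e^{λ_i t} (row 1 of V times the modal terms).
x_1(2.0) = 0·7·e^{-5·2.0} + (-4)·4·e^{-3·2.0} + (-1)·(-15)·e^{-1·2.0} = 0·0.000045 + (-16)·0.002479 + 15·0.135335 = 1.9904.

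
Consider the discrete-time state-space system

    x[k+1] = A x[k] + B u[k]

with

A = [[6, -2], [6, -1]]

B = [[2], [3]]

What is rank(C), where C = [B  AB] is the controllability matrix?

1

AB = [[6], [9]]
Controllability matrix C = [B  AB] = [[2, 6], [3, 9]]
Every column of C is a scalar multiple of column 1 = [2, 3] (multipliers 1, 3), so the columns span a one-dimensional space.
C ≠ 0, hence rank(C) = 1.
rank(C) = 1 < n = 2, so the pair (A, B) is not completely controllable.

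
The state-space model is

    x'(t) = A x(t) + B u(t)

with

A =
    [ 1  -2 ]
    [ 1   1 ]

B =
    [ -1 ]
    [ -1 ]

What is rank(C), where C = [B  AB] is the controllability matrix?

2

AB = [[1], [-2]]
Controllability matrix C = [B  AB] = [[-1, 1], [-1, -2]]
det(C) = (-1)·(-2) - 1·(-1) = 2 - (-1) = 3 ≠ 0, so rank(C) = 2.
rank(C) = 2 = n, so the pair (A, B) is completely controllable.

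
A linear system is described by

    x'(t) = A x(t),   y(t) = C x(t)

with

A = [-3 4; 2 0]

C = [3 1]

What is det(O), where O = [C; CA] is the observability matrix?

43

CA = [[-7, 12]]
Observability matrix O = [C; CA] = [[3, 1], [-7, 12]]
det(O) = 3·12 - 1·(-7) = 36 - (-7) = 43
Since det(O) ≠ 0, rank(O) = 2 and the system is completely observable.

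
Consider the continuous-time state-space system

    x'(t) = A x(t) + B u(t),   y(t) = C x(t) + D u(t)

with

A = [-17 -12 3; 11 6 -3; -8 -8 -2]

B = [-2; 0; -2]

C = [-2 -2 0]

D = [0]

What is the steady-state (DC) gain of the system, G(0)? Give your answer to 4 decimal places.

G(0) = C(-A)^{-1}B + D = -C A^{-1} B + D.
det A = -60, so A^{-1} = (1/-60)·adj(A) = [[3/5, 4/5, -3/10], [-23/30, -29/30, 3/10], [2/3, 2/3, -1/2]]
A^{-1} B = [-3/5, 14/15, -1/3]^T
C A^{-1} B = -2/3
G(0) = D - C A^{-1} B = 0 - (-2/3) = 2/3 ≈ 0.6667

0.6667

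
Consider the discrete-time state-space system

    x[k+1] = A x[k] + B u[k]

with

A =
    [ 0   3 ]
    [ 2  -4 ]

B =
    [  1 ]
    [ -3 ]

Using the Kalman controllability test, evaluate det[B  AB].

AB = [[-9], [14]]
Controllability matrix C = [B  AB] = [[1, -9], [-3, 14]]
det(C) = 1·14 - (-9)·(-3) = 14 - 27 = -13
Since det(C) ≠ 0, rank(C) = 2 and the system is completely controllable.

-13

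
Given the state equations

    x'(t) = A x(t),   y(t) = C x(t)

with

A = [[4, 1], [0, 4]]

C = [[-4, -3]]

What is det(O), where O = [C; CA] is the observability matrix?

16

CA = [[-16, -16]]
Observability matrix O = [C; CA] = [[-4, -3], [-16, -16]]
det(O) = (-4)·(-16) - (-3)·(-16) = 64 - 48 = 16
Since det(O) ≠ 0, rank(O) = 2 and the system is completely observable.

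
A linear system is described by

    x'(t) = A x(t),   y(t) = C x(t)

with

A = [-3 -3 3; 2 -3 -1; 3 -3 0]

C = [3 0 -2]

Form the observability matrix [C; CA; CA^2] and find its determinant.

63

CA = [[-15, -3, 9]]
CA^2 = [[66, 27, -42]]
Observability matrix O = [C; CA; CA^2] = [[3, 0, -2], [-15, -3, 9], [66, 27, -42]]
Expanding along the first row, det(O) = 3·((-3)·(-42) - 9·27) - 0·((-15)·(-42) - 9·66) + (-2)·((-15)·27 - (-3)·66) = 3·(-117) - 0·36 + (-2)·(-207) = 63
Since det(O) ≠ 0, rank(O) = 3 and the system is completely observable.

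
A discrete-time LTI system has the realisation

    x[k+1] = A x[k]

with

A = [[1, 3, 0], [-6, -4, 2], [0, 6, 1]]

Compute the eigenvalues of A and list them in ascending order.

-2, -1, 1

det(zI - A) = z^3 - (tr A)z^2 + (M11 + M22 + M33)z - det A, where Mii is the 2×2 principal minor of A obtained by deleting row i and column i.
tr A = 1 + (-4) + 1 = -2; M11 = (-4)·1 - 2·6 = -4 - 12 = -16; M22 = 1·1 - 0·0 = 1 - 0 = 1; M33 = 1·(-4) - 3·(-6) = -4 - (-18) = 14; sum of minors = -1.
det A = 1·((-4)·1 - 2·6) - 3·((-6)·1 - 2·0) + 0·((-6)·6 - (-4)·0) = 1·(-16) - 3·(-6) + 0·(-36) = 2.
So p(z) = det(zI - A) = z^3 + 2z^2 - z - 2.
Rational-root test: any integer root divides -2. Testing small divisors, z = -1 works: p(-1) = -1 + 2 + 1 + (-2) = 0, so (z + 1) is a factor.
Dividing, p(z) = (z + 1)(z^2 + z - 2).
Factor z^2 + z - 2: two numbers with sum -1 and product -2 are 1 and -2, so z^2 + z - 2 = (z - 1)(z + 2).
Hence p(z) = (z - 1) (z + 1) (z + 2), with roots -2, -1, 1.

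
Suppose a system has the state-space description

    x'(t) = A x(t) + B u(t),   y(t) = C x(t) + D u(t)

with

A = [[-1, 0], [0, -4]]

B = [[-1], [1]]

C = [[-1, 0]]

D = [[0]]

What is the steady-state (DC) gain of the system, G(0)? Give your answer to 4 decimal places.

G(0) = C(-A)^{-1}B + D = -C A^{-1} B + D.
det A = 4, so A^{-1} = (1/4)·adj(A) = [[-1, 0], [0, -1/4]]
A^{-1} B = [1, -1/4]^T
C A^{-1} B = -1
G(0) = D - C A^{-1} B = 0 - (-1) = 1

1.0000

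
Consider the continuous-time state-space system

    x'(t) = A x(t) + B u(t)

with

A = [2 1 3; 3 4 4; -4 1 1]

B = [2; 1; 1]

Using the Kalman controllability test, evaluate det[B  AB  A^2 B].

AB = [[8], [14], [-6]]
A^2B = [[12], [56], [-24]]
Controllability matrix C = [B  AB  A^2B] = [[2, 8, 12], [1, 14, 56], [1, -6, -24]]
Expanding along the first row, det(C) = 2·(14·(-24) - 56·(-6)) - 8·(1·(-24) - 56·1) + 12·(1·(-6) - 14·1) = 2·0 - 8·(-80) + 12·(-20) = 400
Since det(C) ≠ 0, rank(C) = 3 and the system is completely controllable.

400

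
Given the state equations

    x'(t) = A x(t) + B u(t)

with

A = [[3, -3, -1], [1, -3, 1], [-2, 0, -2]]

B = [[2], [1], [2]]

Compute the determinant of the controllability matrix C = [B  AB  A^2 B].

AB = [[1], [1], [-8]]
A^2B = [[8], [-10], [14]]
Controllability matrix C = [B  AB  A^2B] = [[2, 1, 8], [1, 1, -10], [2, -8, 14]]
Expanding along the first row, det(C) = 2·(1·14 - (-10)·(-8)) - 1·(1·14 - (-10)·2) + 8·(1·(-8) - 1·2) = 2·(-66) - 1·34 + 8·(-10) = -246
Since det(C) ≠ 0, rank(C) = 3 and the system is completely controllable.

-246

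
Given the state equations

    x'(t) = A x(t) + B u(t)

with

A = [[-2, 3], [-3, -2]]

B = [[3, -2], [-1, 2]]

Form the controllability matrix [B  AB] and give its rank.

AB = [[-9, 10], [-7, 2]]
Controllability matrix C = [B  AB] = [[3, -2, -9, 10], [-1, 2, -7, 2]]
Take the 2×2 submatrix of C formed by columns 1, 2: [[3, -2], [-1, 2]]. Its determinant is 3·2 - (-2)·(-1) = 6 - 2 = 4 ≠ 0.
So rank(C) ≥ 2; since C has 2 rows, rank(C) = 2.
rank(C) = 2 = n, so the pair (A, B) is completely controllable.

2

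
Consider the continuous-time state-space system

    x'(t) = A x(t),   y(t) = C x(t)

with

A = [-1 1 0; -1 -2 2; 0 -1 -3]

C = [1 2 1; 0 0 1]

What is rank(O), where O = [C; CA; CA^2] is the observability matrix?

3

CA = [[-3, -4, 1], [0, -1, -3]]
CA^2 = [[7, 4, -11], [1, 5, 7]]
Observability matrix O = [C; CA; CA^2] = [[1, 2, 1], [0, 0, 1], [-3, -4, 1], [0, -1, -3], [7, 4, -11], [1, 5, 7]]
Take the 3×3 submatrix of O formed by rows 1, 2, 3: [[1, 2, 1], [0, 0, 1], [-3, -4, 1]]. Its determinant is 1·(0·1 - 1·(-4)) - 2·(0·1 - 1·(-3)) + 1·(0·(-4) - 0·(-3)) = 1·4 - 2·3 + 1·0 = -2 ≠ 0.
So rank(O) ≥ 3; since O has 3 columns, rank(O) = 3.
rank(O) = 3 = n, so the pair (A, C) is completely observable.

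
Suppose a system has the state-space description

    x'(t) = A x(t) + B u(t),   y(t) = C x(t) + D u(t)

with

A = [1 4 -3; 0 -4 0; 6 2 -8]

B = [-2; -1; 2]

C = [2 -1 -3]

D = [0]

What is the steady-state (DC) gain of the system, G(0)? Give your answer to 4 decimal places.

G(0) = C(-A)^{-1}B + D = -C A^{-1} B + D.
det A = -40, so A^{-1} = (1/-40)·adj(A) = [[-4/5, -13/20, 3/10], [0, -1/4, 0], [-3/5, -11/20, 1/10]]
A^{-1} B = [57/20, 1/4, 39/20]^T
C A^{-1} B = -2/5
G(0) = D - C A^{-1} B = 0 - (-2/5) = 2/5 ≈ 0.4000

0.4000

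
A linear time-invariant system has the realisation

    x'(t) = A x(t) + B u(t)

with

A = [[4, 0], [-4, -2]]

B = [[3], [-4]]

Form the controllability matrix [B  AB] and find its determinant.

36

AB = [[12], [-4]]
Controllability matrix C = [B  AB] = [[3, 12], [-4, -4]]
det(C) = 3·(-4) - 12·(-4) = -12 - (-48) = 36
Since det(C) ≠ 0, rank(C) = 2 and the system is completely controllable.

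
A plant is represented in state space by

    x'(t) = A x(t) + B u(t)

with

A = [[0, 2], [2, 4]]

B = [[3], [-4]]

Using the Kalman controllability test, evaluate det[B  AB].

-62

AB = [[-8], [-10]]
Controllability matrix C = [B  AB] = [[3, -8], [-4, -10]]
det(C) = 3·(-10) - (-8)·(-4) = -30 - 32 = -62
Since det(C) ≠ 0, rank(C) = 2 and the system is completely controllable.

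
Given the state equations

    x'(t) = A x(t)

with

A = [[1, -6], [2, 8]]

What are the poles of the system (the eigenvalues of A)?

det(sI - A) = s^2 - (tr A)s + det A, with tr A = 1 + 8 = 9 and det A = 1·8 - (-6)·2 = 8 - (-12) = 20.
So p(s) = det(sI - A) = s^2 - 9s + 20.
Factor s^2 - 9s + 20: two numbers with sum 9 and product 20 are 5 and 4, so s^2 - 9s + 20 = (s - 5)(s - 4).
Hence p(s) = (s - 5) (s - 4), with roots 4, 5.
At least one eigenvalue has non-negative real part, so the system is not asymptotically stable.

4, 5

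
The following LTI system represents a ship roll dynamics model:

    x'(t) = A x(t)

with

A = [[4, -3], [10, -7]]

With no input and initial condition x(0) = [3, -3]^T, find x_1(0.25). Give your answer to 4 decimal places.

6.4709

det(sI - A) = s^2 - (tr A)s + det A, with tr A = 4 + (-7) = -3 and det A = 4·(-7) - (-3)·10 = -28 - (-30) = 2.
So p(s) = det(sI - A) = s^2 + 3s + 2.
Factor s^2 + 3s + 2: two numbers with sum -3 and product 2 are -1 and -2, so s^2 + 3s + 2 = (s + 1)(s + 2).
Hence p(s) = (s + 1) (s + 2), with roots -2, -1.
The eigenvalues -2, -1 are distinct and real, so A is diagonalisable and x(t) = e^{At} x(0) = V diag(e^{λ_i t}) V^{-1} x(0), where the columns of V are the eigenvectors.
λ = -2: A - (-2)I = [[6, -3], [10, -5]]. Row 1 gives 6·v1 + (-3)·v2 = 0, so take v_1 = [1, 2]^T.
λ = -1: A - (-1)I = [[5, -3], [10, -6]]. Row 1 gives 5·v1 + (-3)·v2 = 0, so take v_2 = [-3, -5]^T.
V = [v_1 v_2] = [[1, -3], [2, -5]] has det V = 1, so V^{-1} = adj(V)/det V = [[-5, 3], [-2, 1]].
Modal coordinates z(0) = V^{-1} x(0): (-5)·3 + 3·(-3) = -24; (-2)·3 + 1·(-3) = -9; so z(0) = [-24, -9]^T.
x_1(t) = Σ_i (v_i)_1 · z_i(0) · e^{λ_i t} (row 1 of V times the modal terms).
x_1(0.25) = 1·(-24)·e^{-2·0.25} + (-3)·(-9)·e^{-1·0.25} = (-24)·0.606531 + 27·0.778801 = 6.4709.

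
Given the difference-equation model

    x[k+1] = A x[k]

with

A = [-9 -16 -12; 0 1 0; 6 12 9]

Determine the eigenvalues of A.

det(zI - A) = z^3 - (tr A)z^2 + (M11 + M22 + M33)z - det A, where Mii is the 2×2 principal minor of A obtained by deleting row i and column i.
tr A = (-9) + 1 + 9 = 1; M11 = 1·9 - 0·12 = 9 - 0 = 9; M22 = (-9)·9 - (-12)·6 = -81 - (-72) = -9; M33 = (-9)·1 - (-16)·0 = -9 - 0 = -9; sum of minors = -9.
det A = (-9)·(1·9 - 0·12) - (-16)·(0·9 - 0·6) + (-12)·(0·12 - 1·6) = (-9)·9 - (-16)·0 + (-12)·(-6) = -9.
So p(z) = det(zI - A) = z^3 - z^2 - 9z + 9.
Rational-root test: any integer root divides 9. Testing small divisors, z = 1 works: p(1) = 1 + (-1) + (-9) + 9 = 0, so (z - 1) is a factor.
Dividing, p(z) = (z - 1)(z^2 - 9).
Factor z^2 - 9: two numbers with sum 0 and product -9 are 3 and -3, so z^2 - 9 = (z - 3)(z + 3).
Hence p(z) = (z - 3) (z - 1) (z + 3), with roots -3, 1, 3.

-3, 1, 3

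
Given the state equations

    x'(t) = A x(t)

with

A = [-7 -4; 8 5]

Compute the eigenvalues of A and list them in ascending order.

-3, 1

det(sI - A) = s^2 - (tr A)s + det A, with tr A = (-7) + 5 = -2 and det A = (-7)·5 - (-4)·8 = -35 - (-32) = -3.
So p(s) = det(sI - A) = s^2 + 2s - 3.
Factor s^2 + 2s - 3: two numbers with sum -2 and product -3 are 1 and -3, so s^2 + 2s - 3 = (s - 1)(s + 3).
Hence p(s) = (s - 1) (s + 3), with roots -3, 1.
At least one eigenvalue has non-negative real part, so the system is not asymptotically stable.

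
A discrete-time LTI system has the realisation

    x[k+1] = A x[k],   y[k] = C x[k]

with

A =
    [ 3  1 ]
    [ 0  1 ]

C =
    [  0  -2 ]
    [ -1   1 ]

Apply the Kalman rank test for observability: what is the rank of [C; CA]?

2

CA = [[0, -2], [-3, 0]]
Observability matrix O = [C; CA] = [[0, -2], [-1, 1], [0, -2], [-3, 0]]
Take the 2×2 submatrix of O formed by rows 1, 2: [[0, -2], [-1, 1]]. Its determinant is 0·1 - (-2)·(-1) = 0 - 2 = -2 ≠ 0.
So rank(O) ≥ 2; since O has 2 columns, rank(O) = 2.
rank(O) = 2 = n, so the pair (A, C) is completely observable.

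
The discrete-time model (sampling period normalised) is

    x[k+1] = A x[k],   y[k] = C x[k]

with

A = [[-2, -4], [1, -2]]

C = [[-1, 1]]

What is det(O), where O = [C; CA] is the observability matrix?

CA = [[3, 2]]
Observability matrix O = [C; CA] = [[-1, 1], [3, 2]]
det(O) = (-1)·2 - 1·3 = -2 - 3 = -5
Since det(O) ≠ 0, rank(O) = 2 and the system is completely observable.

-5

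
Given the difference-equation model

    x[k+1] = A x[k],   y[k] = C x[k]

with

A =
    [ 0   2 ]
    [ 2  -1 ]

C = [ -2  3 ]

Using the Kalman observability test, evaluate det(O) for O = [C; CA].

CA = [[6, -7]]
Observability matrix O = [C; CA] = [[-2, 3], [6, -7]]
det(O) = (-2)·(-7) - 3·6 = 14 - 18 = -4
Since det(O) ≠ 0, rank(O) = 2 and the system is completely observable.

-4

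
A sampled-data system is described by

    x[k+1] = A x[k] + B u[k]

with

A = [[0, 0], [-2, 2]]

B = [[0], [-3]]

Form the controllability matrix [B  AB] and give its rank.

1

AB = [[0], [-6]]
Controllability matrix C = [B  AB] = [[0, 0], [-3, -6]]
Every column of C is a scalar multiple of column 1 = [0, -3] (multipliers 1, 2), so the columns span a one-dimensional space.
C ≠ 0, hence rank(C) = 1.
rank(C) = 1 < n = 2, so the pair (A, B) is not completely controllable.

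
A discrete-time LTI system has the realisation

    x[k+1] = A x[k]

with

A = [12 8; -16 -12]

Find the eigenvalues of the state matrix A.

-4, 4

det(zI - A) = z^2 - (tr A)z + det A, with tr A = 12 + (-12) = 0 and det A = 12·(-12) - 8·(-16) = -144 - (-128) = -16.
So p(z) = det(zI - A) = z^2 - 16.
Factor z^2 - 16: two numbers with sum 0 and product -16 are 4 and -4, so z^2 - 16 = (z - 4)(z + 4).
Hence p(z) = (z - 4) (z + 4), with roots -4, 4.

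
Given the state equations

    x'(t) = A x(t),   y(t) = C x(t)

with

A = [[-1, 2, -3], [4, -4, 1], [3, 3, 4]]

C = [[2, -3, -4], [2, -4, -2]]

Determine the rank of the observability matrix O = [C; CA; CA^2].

3

CA = [[-26, 4, -25], [-24, 14, -18]]
CA^2 = [[-33, -143, -18], [26, -158, 14]]
Observability matrix O = [C; CA; CA^2] = [[2, -3, -4], [2, -4, -2], [-26, 4, -25], [-24, 14, -18], [-33, -143, -18], [26, -158, 14]]
Take the 3×3 submatrix of O formed by rows 1, 2, 3: [[2, -3, -4], [2, -4, -2], [-26, 4, -25]]. Its determinant is 2·((-4)·(-25) - (-2)·4) - (-3)·(2·(-25) - (-2)·(-26)) + (-4)·(2·4 - (-4)·(-26)) = 2·108 - (-3)·(-102) + (-4)·(-96) = 294 ≠ 0.
So rank(O) ≥ 3; since O has 3 columns, rank(O) = 3.
rank(O) = 3 = n, so the pair (A, C) is completely observable.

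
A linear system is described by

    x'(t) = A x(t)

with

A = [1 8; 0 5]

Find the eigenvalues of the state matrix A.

det(sI - A) = s^2 - (tr A)s + det A, with tr A = 1 + 5 = 6 and det A = 1·5 - 8·0 = 5 - 0 = 5.
So p(s) = det(sI - A) = s^2 - 6s + 5.
Factor s^2 - 6s + 5: two numbers with sum 6 and product 5 are 5 and 1, so s^2 - 6s + 5 = (s - 5)(s - 1).
Hence p(s) = (s - 5) (s - 1), with roots 1, 5.
At least one eigenvalue has non-negative real part, so the system is not asymptotically stable.

1, 5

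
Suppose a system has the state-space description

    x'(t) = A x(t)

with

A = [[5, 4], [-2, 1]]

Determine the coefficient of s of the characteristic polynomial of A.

-6

For a 2×2 matrix, det(sI - A) = s^2 - (tr A)s + det A.
tr A = 6, det A = 13.
So p(s) = s^2 - 6s + 13.
The coefficient of s is -6.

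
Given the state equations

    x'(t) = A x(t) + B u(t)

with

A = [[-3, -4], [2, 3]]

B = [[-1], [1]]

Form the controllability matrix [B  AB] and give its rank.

AB = [[-1], [1]]
Controllability matrix C = [B  AB] = [[-1, -1], [1, 1]]
Every column of C is a scalar multiple of column 1 = [-1, 1] (multipliers 1, 1), so the columns span a one-dimensional space.
C ≠ 0, hence rank(C) = 1.
rank(C) = 1 < n = 2, so the pair (A, B) is not completely controllable.

1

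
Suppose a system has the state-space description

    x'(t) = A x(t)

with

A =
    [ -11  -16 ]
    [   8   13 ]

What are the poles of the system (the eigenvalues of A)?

det(sI - A) = s^2 - (tr A)s + det A, with tr A = (-11) + 13 = 2 and det A = (-11)·13 - (-16)·8 = -143 - (-128) = -15.
So p(s) = det(sI - A) = s^2 - 2s - 15.
Factor s^2 - 2s - 15: two numbers with sum 2 and product -15 are 5 and -3, so s^2 - 2s - 15 = (s - 5)(s + 3).
Hence p(s) = (s - 5) (s + 3), with roots -3, 5.
At least one eigenvalue has non-negative real part, so the system is not asymptotically stable.

-3, 5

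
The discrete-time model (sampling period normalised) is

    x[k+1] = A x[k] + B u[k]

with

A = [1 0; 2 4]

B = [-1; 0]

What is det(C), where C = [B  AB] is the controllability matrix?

2

AB = [[-1], [-2]]
Controllability matrix C = [B  AB] = [[-1, -1], [0, -2]]
det(C) = (-1)·(-2) - (-1)·0 = 2 - 0 = 2
Since det(C) ≠ 0, rank(C) = 2 and the system is completely controllable.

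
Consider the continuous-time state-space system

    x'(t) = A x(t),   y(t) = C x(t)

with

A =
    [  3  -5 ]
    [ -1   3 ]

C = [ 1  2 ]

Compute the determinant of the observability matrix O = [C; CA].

CA = [[1, 1]]
Observability matrix O = [C; CA] = [[1, 2], [1, 1]]
det(O) = 1·1 - 2·1 = 1 - 2 = -1
Since det(O) ≠ 0, rank(O) = 2 and the system is completely observable.

-1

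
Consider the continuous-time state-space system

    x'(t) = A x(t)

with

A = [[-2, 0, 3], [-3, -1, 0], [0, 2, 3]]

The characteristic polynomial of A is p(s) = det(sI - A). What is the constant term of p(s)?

12

Expand det(sI - A) for the 3×3 matrix.
p(s) = s^3 - 7s + 12.
(Check: constant term = det(-A) = (-1)^3 det A = 12; coefficient of s^2 = -tr A = 0.)
The constant term is 12.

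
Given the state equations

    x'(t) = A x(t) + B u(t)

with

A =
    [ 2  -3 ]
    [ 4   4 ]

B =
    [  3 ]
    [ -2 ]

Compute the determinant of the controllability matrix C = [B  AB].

AB = [[12], [4]]
Controllability matrix C = [B  AB] = [[3, 12], [-2, 4]]
det(C) = 3·4 - 12·(-2) = 12 - (-24) = 36
Since det(C) ≠ 0, rank(C) = 2 and the system is completely controllable.

36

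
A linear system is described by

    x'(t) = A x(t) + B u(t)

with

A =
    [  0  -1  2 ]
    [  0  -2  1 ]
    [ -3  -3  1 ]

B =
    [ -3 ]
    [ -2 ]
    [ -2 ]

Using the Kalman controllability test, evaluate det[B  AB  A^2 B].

AB = [[-2], [2], [13]]
A^2B = [[24], [9], [13]]
Controllability matrix C = [B  AB  A^2B] = [[-3, -2, 24], [-2, 2, 9], [-2, 13, 13]]
Expanding along the first row, det(C) = (-3)·(2·13 - 9·13) - (-2)·((-2)·13 - 9·(-2)) + 24·((-2)·13 - 2·(-2)) = (-3)·(-91) - (-2)·(-8) + 24·(-22) = -271
Since det(C) ≠ 0, rank(C) = 3 and the system is completely controllable.

-271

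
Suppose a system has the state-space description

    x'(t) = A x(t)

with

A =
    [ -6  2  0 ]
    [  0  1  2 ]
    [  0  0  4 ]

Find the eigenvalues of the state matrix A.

det(sI - A) = s^3 - (tr A)s^2 + (M11 + M22 + M33)s - det A, where Mii is the 2×2 principal minor of A obtained by deleting row i and column i.
tr A = (-6) + 1 + 4 = -1; M11 = 1·4 - 2·0 = 4 - 0 = 4; M22 = (-6)·4 - 0·0 = -24 - 0 = -24; M33 = (-6)·1 - 2·0 = -6 - 0 = -6; sum of minors = -26.
det A = (-6)·(1·4 - 2·0) - 2·(0·4 - 2·0) + 0·(0·0 - 1·0) = (-6)·4 - 2·0 + 0·0 = -24.
So p(s) = det(sI - A) = s^3 + s^2 - 26s + 24.
Rational-root test: any integer root divides 24. Testing small divisors, s = 1 works: p(1) = 1 + 1 + (-26) + 24 = 0, so (s - 1) is a factor.
Dividing, p(s) = (s - 1)(s^2 + 2s - 24).
Factor s^2 + 2s - 24: two numbers with sum -2 and product -24 are 4 and -6, so s^2 + 2s - 24 = (s - 4)(s + 6).
Hence p(s) = (s - 4) (s - 1) (s + 6), with roots -6, 1, 4.
At least one eigenvalue has non-negative real part, so the system is not asymptotically stable.

-6, 1, 4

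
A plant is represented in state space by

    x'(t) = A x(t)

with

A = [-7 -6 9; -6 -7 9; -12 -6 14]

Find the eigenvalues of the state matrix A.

det(sI - A) = s^3 - (tr A)s^2 + (M11 + M22 + M33)s - det A, where Mii is the 2×2 principal minor of A obtained by deleting row i and column i.
tr A = (-7) + (-7) + 14 = 0; M11 = (-7)·14 - 9·(-6) = -98 - (-54) = -44; M22 = (-7)·14 - 9·(-12) = -98 - (-108) = 10; M33 = (-7)·(-7) - (-6)·(-6) = 49 - 36 = 13; sum of minors = -21.
det A = (-7)·((-7)·14 - 9·(-6)) - (-6)·((-6)·14 - 9·(-12)) + 9·((-6)·(-6) - (-7)·(-12)) = (-7)·(-44) - (-6)·24 + 9·(-48) = 20.
So p(s) = det(sI - A) = s^3 - 21s - 20.
Rational-root test: any integer root divides -20. Testing small divisors, s = -1 works: p(-1) = -1 + 0 + 21 + (-20) = 0, so (s + 1) is a factor.
Dividing, p(s) = (s + 1)(s^2 - s - 20).
Factor s^2 - s - 20: two numbers with sum 1 and product -20 are 5 and -4, so s^2 - s - 20 = (s - 5)(s + 4).
Hence p(s) = (s - 5) (s + 1) (s + 4), with roots -4, -1, 5.
At least one eigenvalue has non-negative real part, so the system is not asymptotically stable.

-4, -1, 5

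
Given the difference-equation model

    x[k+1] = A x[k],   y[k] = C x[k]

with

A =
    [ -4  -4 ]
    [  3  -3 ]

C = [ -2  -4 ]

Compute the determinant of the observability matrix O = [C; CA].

-56

CA = [[-4, 20]]
Observability matrix O = [C; CA] = [[-2, -4], [-4, 20]]
det(O) = (-2)·20 - (-4)·(-4) = -40 - 16 = -56
Since det(O) ≠ 0, rank(O) = 2 and the system is completely observable.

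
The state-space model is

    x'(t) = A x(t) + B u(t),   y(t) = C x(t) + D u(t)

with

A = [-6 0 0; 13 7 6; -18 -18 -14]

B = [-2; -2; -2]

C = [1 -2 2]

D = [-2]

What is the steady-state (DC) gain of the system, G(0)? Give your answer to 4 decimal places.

G(0) = C(-A)^{-1}B + D = -C A^{-1} B + D.
det A = -60, so A^{-1} = (1/-60)·adj(A) = [[-1/6, 0, 0], [-37/30, -7/5, -3/5], [9/5, 9/5, 7/10]]
A^{-1} B = [1/3, 97/15, -43/5]^T
C A^{-1} B = -149/5
G(0) = D - C A^{-1} B = -2 - (-149/5) = 139/5 ≈ 27.8000

27.8000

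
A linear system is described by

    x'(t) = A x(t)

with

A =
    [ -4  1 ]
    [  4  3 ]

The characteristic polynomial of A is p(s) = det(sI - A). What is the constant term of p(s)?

-16

For a 2×2 matrix, det(sI - A) = s^2 - (tr A)s + det A.
tr A = -1, det A = -16.
So p(s) = s^2 + s - 16.
The constant term is -16.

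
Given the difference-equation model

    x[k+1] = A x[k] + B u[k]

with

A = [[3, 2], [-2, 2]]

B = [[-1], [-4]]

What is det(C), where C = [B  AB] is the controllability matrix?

AB = [[-11], [-6]]
Controllability matrix C = [B  AB] = [[-1, -11], [-4, -6]]
det(C) = (-1)·(-6) - (-11)·(-4) = 6 - 44 = -38
Since det(C) ≠ 0, rank(C) = 2 and the system is completely controllable.

-38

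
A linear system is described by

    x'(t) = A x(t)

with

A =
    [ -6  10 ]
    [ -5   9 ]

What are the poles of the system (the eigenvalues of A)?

det(sI - A) = s^2 - (tr A)s + det A, with tr A = (-6) + 9 = 3 and det A = (-6)·9 - 10·(-5) = -54 - (-50) = -4.
So p(s) = det(sI - A) = s^2 - 3s - 4.
Factor s^2 - 3s - 4: two numbers with sum 3 and product -4 are 4 and -1, so s^2 - 3s - 4 = (s - 4)(s + 1).
Hence p(s) = (s - 4) (s + 1), with roots -1, 4.
At least one eigenvalue has non-negative real part, so the system is not asymptotically stable.

-1, 4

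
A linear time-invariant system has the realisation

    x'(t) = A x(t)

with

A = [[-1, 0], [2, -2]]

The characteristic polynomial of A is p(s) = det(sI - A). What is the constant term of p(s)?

For a 2×2 matrix, det(sI - A) = s^2 - (tr A)s + det A.
tr A = -3, det A = 2.
So p(s) = s^2 + 3s + 2.
The constant term is 2.

2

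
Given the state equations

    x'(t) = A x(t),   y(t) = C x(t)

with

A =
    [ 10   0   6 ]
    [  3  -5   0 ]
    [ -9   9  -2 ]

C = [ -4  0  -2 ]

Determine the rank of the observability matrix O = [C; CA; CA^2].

CA = [[-22, -18, -20]]
CA^2 = [[-94, -90, -92]]
Observability matrix O = [C; CA; CA^2] = [[-4, 0, -2], [-22, -18, -20], [-94, -90, -92]]
The columns c1, c2, c3 of O are linearly dependent: -c1 - c2 + 2·c3 = 0 (check each entry), so rank(O) ≤ 2.
The 2×2 minor from rows 1, 2, columns 1, 2 is (-4)·(-18) - 0·(-22) = 72 - 0 = 72 ≠ 0, so rank(O) = 2.
rank(O) = 2 < n = 3, so the pair (A, C) is not completely observable.

2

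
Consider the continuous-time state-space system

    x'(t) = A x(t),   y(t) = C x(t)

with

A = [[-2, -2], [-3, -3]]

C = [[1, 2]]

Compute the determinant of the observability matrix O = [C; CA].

CA = [[-8, -8]]
Observability matrix O = [C; CA] = [[1, 2], [-8, -8]]
det(O) = 1·(-8) - 2·(-8) = -8 - (-16) = 8
Since det(O) ≠ 0, rank(O) = 2 and the system is completely observable.

8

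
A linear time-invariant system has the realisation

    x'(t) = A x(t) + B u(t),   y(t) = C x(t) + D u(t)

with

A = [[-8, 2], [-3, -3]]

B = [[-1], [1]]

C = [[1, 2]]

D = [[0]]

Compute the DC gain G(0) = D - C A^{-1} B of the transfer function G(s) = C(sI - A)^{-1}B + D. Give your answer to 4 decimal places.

0.7000

G(0) = C(-A)^{-1}B + D = -C A^{-1} B + D.
det A = 30, so A^{-1} = (1/30)·adj(A) = [[-1/10, -1/15], [1/10, -4/15]]
A^{-1} B = [1/30, -11/30]^T
C A^{-1} B = -7/10
G(0) = D - C A^{-1} B = 0 - (-7/10) = 7/10 ≈ 0.7000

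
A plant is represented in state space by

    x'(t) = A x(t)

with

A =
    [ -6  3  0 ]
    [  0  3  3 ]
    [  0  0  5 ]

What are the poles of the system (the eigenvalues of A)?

-6, 3, 5

det(sI - A) = s^3 - (tr A)s^2 + (M11 + M22 + M33)s - det A, where Mii is the 2×2 principal minor of A obtained by deleting row i and column i.
tr A = (-6) + 3 + 5 = 2; M11 = 3·5 - 3·0 = 15 - 0 = 15; M22 = (-6)·5 - 0·0 = -30 - 0 = -30; M33 = (-6)·3 - 3·0 = -18 - 0 = -18; sum of minors = -33.
det A = (-6)·(3·5 - 3·0) - 3·(0·5 - 3·0) + 0·(0·0 - 3·0) = (-6)·15 - 3·0 + 0·0 = -90.
So p(s) = det(sI - A) = s^3 - 2s^2 - 33s + 90.
Rational-root test: any integer root divides 90. Testing small divisors, s = 3 works: p(3) = 27 + (-18) + (-99) + 90 = 0, so (s - 3) is a factor.
Dividing, p(s) = (s - 3)(s^2 + s - 30).
Factor s^2 + s - 30: two numbers with sum -1 and product -30 are 5 and -6, so s^2 + s - 30 = (s - 5)(s + 6).
Hence p(s) = (s - 5) (s - 3) (s + 6), with roots -6, 3, 5.
At least one eigenvalue has non-negative real part, so the system is not asymptotically stable.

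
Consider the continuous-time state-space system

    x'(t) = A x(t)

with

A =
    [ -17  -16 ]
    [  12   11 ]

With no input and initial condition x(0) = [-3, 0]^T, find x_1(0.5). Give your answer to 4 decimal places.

det(sI - A) = s^2 - (tr A)s + det A, with tr A = (-17) + 11 = -6 and det A = (-17)·11 - (-16)·12 = -187 - (-192) = 5.
So p(s) = det(sI - A) = s^2 + 6s + 5.
Factor s^2 + 6s + 5: two numbers with sum -6 and product 5 are -1 and -5, so s^2 + 6s + 5 = (s + 1)(s + 5).
Hence p(s) = (s + 1) (s + 5), with roots -5, -1.
The eigenvalues -5, -1 are distinct and real, so A is diagonalisable and x(t) = e^{At} x(0) = V diag(e^{λ_i t}) V^{-1} x(0), where the columns of V are the eigenvectors.
λ = -5: A - (-5)I = [[-12, -16], [12, 16]]. Row 1 gives (-12)·v1 + (-16)·v2 = 0, so take v_1 = [4, -3]^T.
λ = -1: A - (-1)I = [[-16, -16], [12, 12]]. Row 1 gives (-16)·v1 + (-16)·v2 = 0, so take v_2 = [1, -1]^T.
V = [v_1 v_2] = [[4, 1], [-3, -1]] has det V = -1, so V^{-1} = adj(V)/det V = [[1, 1], [-3, -4]].
Modal coordinates z(0) = V^{-1} x(0): 1·(-3) + 1·0 = -3; (-3)·(-3) + (-4)·0 = 9; so z(0) = [-3, 9]^T.
x_1(t) = Σ_i (v_i)_1 · z_i(0) · e^{λ_i t} (row 1 of V times the modal terms).
x_1(0.5) = 4·(-3)·e^{-5·0.5} + 1·9·e^{-1·0.5} = (-12)·0.082085 + 9·0.606531 = 4.4738.

4.4738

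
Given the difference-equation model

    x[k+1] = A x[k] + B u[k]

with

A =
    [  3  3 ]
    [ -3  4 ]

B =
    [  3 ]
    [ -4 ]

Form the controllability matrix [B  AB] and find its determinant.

AB = [[-3], [-25]]
Controllability matrix C = [B  AB] = [[3, -3], [-4, -25]]
det(C) = 3·(-25) - (-3)·(-4) = -75 - 12 = -87
Since det(C) ≠ 0, rank(C) = 2 and the system is completely controllable.

-87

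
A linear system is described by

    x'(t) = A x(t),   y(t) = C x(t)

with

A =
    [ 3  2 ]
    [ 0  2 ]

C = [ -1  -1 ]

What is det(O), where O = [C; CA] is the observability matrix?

CA = [[-3, -4]]
Observability matrix O = [C; CA] = [[-1, -1], [-3, -4]]
det(O) = (-1)·(-4) - (-1)·(-3) = 4 - 3 = 1
Since det(O) ≠ 0, rank(O) = 2 and the system is completely observable.

1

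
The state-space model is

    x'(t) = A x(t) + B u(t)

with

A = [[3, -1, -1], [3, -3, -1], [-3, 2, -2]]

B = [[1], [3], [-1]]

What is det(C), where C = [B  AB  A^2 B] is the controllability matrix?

AB = [[1], [-5], [5]]
A^2B = [[3], [13], [-23]]
Controllability matrix C = [B  AB  A^2B] = [[1, 1, 3], [3, -5, 13], [-1, 5, -23]]
Expanding along the first row, det(C) = 1·((-5)·(-23) - 13·5) - 1·(3·(-23) - 13·(-1)) + 3·(3·5 - (-5)·(-1)) = 1·50 - 1·(-56) + 3·10 = 136
Since det(C) ≠ 0, rank(C) = 3 and the system is completely controllable.

136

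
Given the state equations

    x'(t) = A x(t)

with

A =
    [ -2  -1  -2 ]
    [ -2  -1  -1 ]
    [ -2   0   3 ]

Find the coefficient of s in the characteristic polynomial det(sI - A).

Expand det(sI - A) for the 3×3 matrix.
p(s) = s^3 - 13s - 2.
(Check: constant term = det(-A) = (-1)^3 det A = -2; coefficient of s^2 = -tr A = 0.)
The coefficient of s is -13.

-13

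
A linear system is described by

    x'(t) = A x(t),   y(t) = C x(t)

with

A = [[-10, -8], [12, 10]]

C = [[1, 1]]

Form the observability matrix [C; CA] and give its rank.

1

CA = [[2, 2]]
Observability matrix O = [C; CA] = [[1, 1], [2, 2]]
Every row of O is a scalar multiple of row 1 = [1, 1] (multipliers 1, 2), so the rows span a one-dimensional space.
O ≠ 0, hence rank(O) = 1.
rank(O) = 1 < n = 2, so the pair (A, C) is not completely observable.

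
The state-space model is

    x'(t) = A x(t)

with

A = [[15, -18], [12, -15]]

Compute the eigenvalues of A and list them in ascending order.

-3, 3

det(sI - A) = s^2 - (tr A)s + det A, with tr A = 15 + (-15) = 0 and det A = 15·(-15) - (-18)·12 = -225 - (-216) = -9.
So p(s) = det(sI - A) = s^2 - 9.
Factor s^2 - 9: two numbers with sum 0 and product -9 are 3 and -3, so s^2 - 9 = (s - 3)(s + 3).
Hence p(s) = (s - 3) (s + 3), with roots -3, 3.
At least one eigenvalue has non-negative real part, so the system is not asymptotically stable.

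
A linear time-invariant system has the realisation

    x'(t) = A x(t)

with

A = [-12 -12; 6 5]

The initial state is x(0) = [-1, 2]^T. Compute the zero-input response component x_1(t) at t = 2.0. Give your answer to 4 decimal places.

-0.0346

det(sI - A) = s^2 - (tr A)s + det A, with tr A = (-12) + 5 = -7 and det A = (-12)·5 - (-12)·6 = -60 - (-72) = 12.
So p(s) = det(sI - A) = s^2 + 7s + 12.
Factor s^2 + 7s + 12: two numbers with sum -7 and product 12 are -3 and -4, so s^2 + 7s + 12 = (s + 3)(s + 4).
Hence p(s) = (s + 3) (s + 4), with roots -4, -3.
The eigenvalues -4, -3 are distinct and real, so A is diagonalisable and x(t) = e^{At} x(0) = V diag(e^{λ_i t}) V^{-1} x(0), where the columns of V are the eigenvectors.
λ = -4: A - (-4)I = [[-8, -12], [6, 9]]. Row 1 gives (-8)·v1 + (-12)·v2 = 0, so take v_1 = [3, -2]^T.
λ = -3: A - (-3)I = [[-9, -12], [6, 8]]. Row 1 gives (-9)·v1 + (-12)·v2 = 0, so take v_2 = [-4, 3]^T.
V = [v_1 v_2] = [[3, -4], [-2, 3]] has det V = 1, so V^{-1} = adj(V)/det V = [[3, 4], [2, 3]].
Modal coordinates z(0) = V^{-1} x(0): 3·(-1) + 4·2 = 5; 2·(-1) + 3·2 = 4; so z(0) = [5, 4]^T.
x_1(t) = Σ_i (v_i)_1 · z_i(0) · e^{λ_i t} (row 1 of V times the modal terms).
x_1(2.0) = 3·5·e^{-4·2.0} + (-4)·4·e^{-3·2.0} = 15·0.000335 + (-16)·0.002479 = -0.0346.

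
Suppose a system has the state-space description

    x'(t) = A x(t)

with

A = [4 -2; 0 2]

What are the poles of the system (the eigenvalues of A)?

det(sI - A) = s^2 - (tr A)s + det A, with tr A = 4 + 2 = 6 and det A = 4·2 - (-2)·0 = 8 - 0 = 8.
So p(s) = det(sI - A) = s^2 - 6s + 8.
Factor s^2 - 6s + 8: two numbers with sum 6 and product 8 are 4 and 2, so s^2 - 6s + 8 = (s - 4)(s - 2).
Hence p(s) = (s - 4) (s - 2), with roots 2, 4.
At least one eigenvalue has non-negative real part, so the system is not asymptotically stable.

2, 4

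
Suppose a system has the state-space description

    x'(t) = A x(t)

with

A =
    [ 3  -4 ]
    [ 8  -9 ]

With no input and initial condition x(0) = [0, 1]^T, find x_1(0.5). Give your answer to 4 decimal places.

det(sI - A) = s^2 - (tr A)s + det A, with tr A = 3 + (-9) = -6 and det A = 3·(-9) - (-4)·8 = -27 - (-32) = 5.
So p(s) = det(sI - A) = s^2 + 6s + 5.
Factor s^2 + 6s + 5: two numbers with sum -6 and product 5 are -1 and -5, so s^2 + 6s + 5 = (s + 1)(s + 5).
Hence p(s) = (s + 1) (s + 5), with roots -5, -1.
The eigenvalues -5, -1 are distinct and real, so A is diagonalisable and x(t) = e^{At} x(0) = V diag(e^{λ_i t}) V^{-1} x(0), where the columns of V are the eigenvectors.
λ = -5: A - (-5)I = [[8, -4], [8, -4]]. Row 1 gives 8·v1 + (-4)·v2 = 0, so take v_1 = [1, 2]^T.
λ = -1: A - (-1)I = [[4, -4], [8, -8]]. Row 1 gives 4·v1 + (-4)·v2 = 0, so take v_2 = [1, 1]^T.
V = [v_1 v_2] = [[1, 1], [2, 1]] has det V = -1, so V^{-1} = adj(V)/det V = [[-1, 1], [2, -1]].
Modal coordinates z(0) = V^{-1} x(0): (-1)·0 + 1·1 = 1; 2·0 + (-1)·1 = -1; so z(0) = [1, -1]^T.
x_1(t) = Σ_i (v_i)_1 · z_i(0) · e^{λ_i t} (row 1 of V times the modal terms).
x_1(0.5) = 1·1·e^{-5·0.5} + 1·(-1)·e^{-1·0.5} = 1·0.082085 + (-1)·0.606531 = -0.5244.

-0.5244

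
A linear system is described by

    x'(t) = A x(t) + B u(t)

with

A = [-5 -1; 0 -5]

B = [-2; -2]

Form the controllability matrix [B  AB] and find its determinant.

4

AB = [[12], [10]]
Controllability matrix C = [B  AB] = [[-2, 12], [-2, 10]]
det(C) = (-2)·10 - 12·(-2) = -20 - (-24) = 4
Since det(C) ≠ 0, rank(C) = 2 and the system is completely controllable.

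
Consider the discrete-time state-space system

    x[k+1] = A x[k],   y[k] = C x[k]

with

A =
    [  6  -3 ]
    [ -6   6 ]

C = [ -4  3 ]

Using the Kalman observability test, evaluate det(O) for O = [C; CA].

CA = [[-42, 30]]
Observability matrix O = [C; CA] = [[-4, 3], [-42, 30]]
det(O) = (-4)·30 - 3·(-42) = -120 - (-126) = 6
Since det(O) ≠ 0, rank(O) = 2 and the system is completely observable.

6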